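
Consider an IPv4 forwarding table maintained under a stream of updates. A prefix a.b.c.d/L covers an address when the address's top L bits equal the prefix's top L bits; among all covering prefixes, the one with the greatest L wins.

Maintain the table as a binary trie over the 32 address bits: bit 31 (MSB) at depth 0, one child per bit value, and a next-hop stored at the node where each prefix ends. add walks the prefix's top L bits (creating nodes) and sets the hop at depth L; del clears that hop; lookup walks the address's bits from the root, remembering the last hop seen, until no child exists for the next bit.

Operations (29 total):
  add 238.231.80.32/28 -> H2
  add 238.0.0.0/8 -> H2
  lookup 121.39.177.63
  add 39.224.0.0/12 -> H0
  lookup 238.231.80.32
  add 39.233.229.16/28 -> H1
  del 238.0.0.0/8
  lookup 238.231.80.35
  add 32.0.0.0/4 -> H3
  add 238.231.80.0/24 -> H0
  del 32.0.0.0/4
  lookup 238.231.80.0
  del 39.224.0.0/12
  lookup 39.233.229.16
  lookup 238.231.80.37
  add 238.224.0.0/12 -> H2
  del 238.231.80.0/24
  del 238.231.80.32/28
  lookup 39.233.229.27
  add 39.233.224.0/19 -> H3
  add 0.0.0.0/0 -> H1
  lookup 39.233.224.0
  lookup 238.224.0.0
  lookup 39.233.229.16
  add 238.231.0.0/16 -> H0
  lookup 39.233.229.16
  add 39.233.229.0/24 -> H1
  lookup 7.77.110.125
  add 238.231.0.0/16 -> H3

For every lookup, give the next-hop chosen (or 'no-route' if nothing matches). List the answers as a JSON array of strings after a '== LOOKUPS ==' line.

Trace:
  + 238.231.80.32/28 (H2) depth=28
  + 238.0.0.0/8 (H2) depth=8
  lookup 121.39.177.63: bits ε walk d0:- -> no-route
  + 39.224.0.0/12 (H0) depth=12
  lookup 238.231.80.32: bits 1110111011100111010100000010 walk d0:-→d1:-→d2:-→d3:-→d4:-→d5:-→d6:-→d7:-→d8:H2→d9:-→d10:-→d11:-→d12:-→d13:-→d14:-→d15:-→d16:-→d17:-→d18:-→d19:-→d20:-→d21:-→d22:-→d23:-→d24:-→d25:-→d26:-→d27:-→d28:H2 -> H2
  + 39.233.229.16/28 (H1) depth=28
  - 238.0.0.0/8 clear@8
  lookup 238.231.80.35: bits 1110111011100111010100000010 walk d0:-→d1:-→d2:-→d3:-→d4:-→d5:-→d6:-→d7:-→d8:-→d9:-→d10:-→d11:-→d12:-→d13:-→d14:-→d15:-→d16:-→d17:-→d18:-→d19:-→d20:-→d21:-→d22:-→d23:-→d24:-→d25:-→d26:-→d27:-→d28:H2 -> H2
  + 32.0.0.0/4 (H3) depth=4
  + 238.231.80.0/24 (H0) depth=24
  - 32.0.0.0/4 clear@4
  lookup 238.231.80.0: bits 11101110111001110101000000 walk d0:-→d1:-→d2:-→d3:-→d4:-→d5:-→d6:-→d7:-→d8:-→d9:-→d10:-→d11:-→d12:-→d13:-→d14:-→d15:-→d16:-→d17:-→d18:-→d19:-→d20:-→d21:-→d22:-→d23:-→d24:H0→d25:-→d26:- -> H0
  - 39.224.0.0/12 clear@12
  lookup 39.233.229.16: bits 0010011111101001111001010001 walk d0:-→d1:-→d2:-→d3:-→d4:-→d5:-→d6:-→d7:-→d8:-→d9:-→d10:-→d11:-→d12:-→d13:-→d14:-→d15:-→d16:-→d17:-→d18:-→d19:-→d20:-→d21:-→d22:-→d23:-→d24:-→d25:-→d26:-→d27:-→d28:H1 -> H1
  lookup 238.231.80.37: bits 1110111011100111010100000010 walk d0:-→d1:-→d2:-→d3:-→d4:-→d5:-→d6:-→d7:-→d8:-→d9:-→d10:-→d11:-→d12:-→d13:-→d14:-→d15:-→d16:-→d17:-→d18:-→d19:-→d20:-→d21:-→d22:-→d23:-→d24:H0→d25:-→d26:-→d27:-→d28:H2 -> H2
  + 238.224.0.0/12 (H2) depth=12
  - 238.231.80.0/24 clear@24
  - 238.231.80.32/28 clear@28
  lookup 39.233.229.27: bits 0010011111101001111001010001 walk d0:-→d1:-→d2:-→d3:-→d4:-→d5:-→d6:-→d7:-→d8:-→d9:-→d10:-→d11:-→d12:-→d13:-→d14:-→d15:-→d16:-→d17:-→d18:-→d19:-→d20:-→d21:-→d22:-→d23:-→d24:-→d25:-→d26:-→d27:-→d28:H1 -> H1
  + 39.233.224.0/19 (H3) depth=19
  + 0.0.0.0/0 (H1) depth=0
  lookup 39.233.224.0: bits 001001111110100111100 walk d0:H1→d1:-→d2:-→d3:-→d4:-→d5:-→d6:-→d7:-→d8:-→d9:-→d10:-→d11:-→d12:-→d13:-→d14:-→d15:-→d16:-→d17:-→d18:-→d19:H3→d20:-→d21:- -> H3
  lookup 238.224.0.0: bits 1110111011100 walk d0:H1→d1:-→d2:-→d3:-→d4:-→d5:-→d6:-→d7:-→d8:-→d9:-→d10:-→d11:-→d12:H2→d13:- -> H2
  lookup 39.233.229.16: bits 0010011111101001111001010001 walk d0:H1→d1:-→d2:-→d3:-→d4:-→d5:-→d6:-→d7:-→d8:-→d9:-→d10:-→d11:-→d12:-→d13:-→d14:-→d15:-→d16:-→d17:-→d18:-→d19:H3→d20:-→d21:-→d22:-→d23:-→d24:-→d25:-→d26:-→d27:-→d28:H1 -> H1
  + 238.231.0.0/16 (H0) depth=16
  lookup 39.233.229.16: bits 0010011111101001111001010001 walk d0:H1→d1:-→d2:-→d3:-→d4:-→d5:-→d6:-→d7:-→d8:-→d9:-→d10:-→d11:-→d12:-→d13:-→d14:-→d15:-→d16:-→d17:-→d18:-→d19:H3→d20:-→d21:-→d22:-→d23:-→d24:-→d25:-→d26:-→d27:-→d28:H1 -> H1
  + 39.233.229.0/24 (H1) depth=24
  lookup 7.77.110.125: bits 00 walk d0:H1→d1:-→d2:- -> H1
  + 238.231.0.0/16 (H3) depth=16

== LOOKUPS ==
["no-route","H2","H2","H0","H1","H2","H1","H3","H2","H1","H1","H1"]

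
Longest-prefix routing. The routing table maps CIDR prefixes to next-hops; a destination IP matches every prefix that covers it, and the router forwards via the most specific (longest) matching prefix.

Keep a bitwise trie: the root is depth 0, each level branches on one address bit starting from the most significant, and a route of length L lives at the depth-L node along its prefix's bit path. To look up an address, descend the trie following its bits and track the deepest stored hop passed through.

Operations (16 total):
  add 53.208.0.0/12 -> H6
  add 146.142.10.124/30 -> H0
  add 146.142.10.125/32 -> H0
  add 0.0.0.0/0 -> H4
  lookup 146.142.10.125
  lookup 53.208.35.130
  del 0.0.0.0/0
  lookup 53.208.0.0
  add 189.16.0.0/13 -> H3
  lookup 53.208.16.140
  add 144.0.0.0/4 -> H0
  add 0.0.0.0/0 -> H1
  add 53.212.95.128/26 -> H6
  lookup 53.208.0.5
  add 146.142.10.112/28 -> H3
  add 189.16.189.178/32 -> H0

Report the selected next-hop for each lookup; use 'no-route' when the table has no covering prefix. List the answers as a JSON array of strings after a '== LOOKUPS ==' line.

Process each operation:
  + 53.208.0.0/12 (H6) depth=12
  + 146.142.10.124/30 (H0) depth=30
  + 146.142.10.125/32 (H0) depth=32
  + 0.0.0.0/0 (H4) depth=0
  lookup 146.142.10.125: bits 10010010100011100000101001111101 walk d0:H4→d1:-→d2:-→d3:-→d4:-→d5:-→d6:-→d7:-→d8:-→d9:-→d10:-→d11:-→d12:-→d13:-→d14:-→d15:-→d16:-→d17:-→d18:-→d19:-→d20:-→d21:-→d22:-→d23:-→d24:-→d25:-→d26:-→d27:-→d28:-→d29:-→d30:H0→d31:-→d32:H0 -> H0
  lookup 53.208.35.130: bits 001101011101 walk d0:H4→d1:-→d2:-→d3:-→d4:-→d5:-→d6:-→d7:-→d8:-→d9:-→d10:-→d11:-→d12:H6 -> H6
  del 0.0.0.0/0 (clear depth 0)
  lookup 53.208.0.0: bits 001101011101 walk d0:-→d1:-→d2:-→d3:-→d4:-→d5:-→d6:-→d7:-→d8:-→d9:-→d10:-→d11:-→d12:H6 -> H6
  + 189.16.0.0/13 (H3) depth=13
  lookup 53.208.16.140: bits 001101011101 walk d0:-→d1:-→d2:-→d3:-→d4:-→d5:-→d6:-→d7:-→d8:-→d9:-→d10:-→d11:-→d12:H6 -> H6
  + 144.0.0.0/4 (H0) depth=4
  + 0.0.0.0/0 (H1) depth=0
  + 53.212.95.128/26 (H6) depth=26
  lookup 53.208.0.5: bits 0011010111010 walk d0:H1→d1:-→d2:-→d3:-→d4:-→d5:-→d6:-→d7:-→d8:-→d9:-→d10:-→d11:-→d12:H6→d13:- -> H6
  + 146.142.10.112/28 (H3) depth=28
  + 189.16.189.178/32 (H0) depth=32

== LOOKUPS ==
["H0","H6","H6","H6","H6"]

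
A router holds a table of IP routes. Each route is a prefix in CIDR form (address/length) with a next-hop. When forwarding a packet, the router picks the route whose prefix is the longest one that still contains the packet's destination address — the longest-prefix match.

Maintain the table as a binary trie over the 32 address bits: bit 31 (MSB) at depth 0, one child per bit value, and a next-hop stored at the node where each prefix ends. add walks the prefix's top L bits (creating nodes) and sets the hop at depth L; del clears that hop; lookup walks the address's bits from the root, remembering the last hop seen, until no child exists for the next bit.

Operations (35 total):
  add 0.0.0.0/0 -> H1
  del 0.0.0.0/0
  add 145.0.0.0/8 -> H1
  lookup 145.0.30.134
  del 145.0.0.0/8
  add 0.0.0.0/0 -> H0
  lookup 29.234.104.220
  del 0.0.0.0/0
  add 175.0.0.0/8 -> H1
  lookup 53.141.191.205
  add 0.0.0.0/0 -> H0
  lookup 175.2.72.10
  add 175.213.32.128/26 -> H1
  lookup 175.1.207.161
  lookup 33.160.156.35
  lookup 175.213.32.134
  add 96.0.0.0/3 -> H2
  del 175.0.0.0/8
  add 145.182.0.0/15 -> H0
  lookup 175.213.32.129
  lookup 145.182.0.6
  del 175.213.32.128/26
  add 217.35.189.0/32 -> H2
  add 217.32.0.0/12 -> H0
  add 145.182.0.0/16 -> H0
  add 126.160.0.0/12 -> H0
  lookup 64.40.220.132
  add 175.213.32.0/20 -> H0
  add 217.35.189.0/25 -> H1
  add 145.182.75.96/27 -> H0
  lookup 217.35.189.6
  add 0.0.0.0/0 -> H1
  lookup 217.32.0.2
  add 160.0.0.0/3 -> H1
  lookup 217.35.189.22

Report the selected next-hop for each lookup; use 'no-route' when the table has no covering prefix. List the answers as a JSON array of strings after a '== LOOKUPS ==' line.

Apply in order:
  add 0.0.0.0/0 -> H1 at depth 0
  del 0.0.0.0/0 (clear depth 0)
  add 145.0.0.0/8 -> H1 at depth 8
  ? 145.0.30.134  path d0:-→d1:-→d2:-→d3:-→d4:-→d5:-→d6:-→d7:-→d8:H1  best=H1
  del 145.0.0.0/8 (clear depth 8)
  add 0.0.0.0/0 -> H0 at depth 0
  ? 29.234.104.220  path d0:H0  best=H0
  del 0.0.0.0/0 (clear depth 0)
  add 175.0.0.0/8 -> H1 at depth 8
  ? 53.141.191.205  path d0:-  best=no-route
  add 0.0.0.0/0 -> H0 at depth 0
  ? 175.2.72.10  path d0:H0→d1:-→d2:-→d3:-→d4:-→d5:-→d6:-→d7:-→d8:H1  best=H1
  add 175.213.32.128/26 -> H1 at depth 26
  ? 175.1.207.161  path d0:H0→d1:-→d2:-→d3:-→d4:-→d5:-→d6:-→d7:-→d8:H1  best=H1
  ? 33.160.156.35  path d0:H0  best=H0
  ? 175.213.32.134  path d0:H0→d1:-→d2:-→d3:-→d4:-→d5:-→d6:-→d7:-→d8:H1→d9:-→d10:-→d11:-→d12:-→d13:-→d14:-→d15:-→d16:-→d17:-→d18:-→d19:-→d20:-→d21:-→d22:-→d23:-→d24:-→d25:-→d26:H1  best=H1
  add 96.0.0.0/3 -> H2 at depth 3
  del 175.0.0.0/8 (clear depth 8)
  add 145.182.0.0/15 -> H0 at depth 15
  ? 175.213.32.129  path d0:H0→d1:-→d2:-→d3:-→d4:-→d5:-→d6:-→d7:-→d8:-→d9:-→d10:-→d11:-→d12:-→d13:-→d14:-→d15:-→d16:-→d17:-→d18:-→d19:-→d20:-→d21:-→d22:-→d23:-→d24:-→d25:-→d26:H1  best=H1
  ? 145.182.0.6  path d0:H0→d1:-→d2:-→d3:-→d4:-→d5:-→d6:-→d7:-→d8:-→d9:-→d10:-→d11:-→d12:-→d13:-→d14:-→d15:H0  best=H0
  del 175.213.32.128/26 (clear depth 26)
  add 217.35.189.0/32 -> H2 at depth 32
  add 217.32.0.0/12 -> H0 at depth 12
  add 145.182.0.0/16 -> H0 at depth 16
  add 126.160.0.0/12 -> H0 at depth 12
  ? 64.40.220.132  path d0:H0→d1:-→d2:-  best=H0
  add 175.213.32.0/20 -> H0 at depth 20
  add 217.35.189.0/25 -> H1 at depth 25
  add 145.182.75.96/27 -> H0 at depth 27
  ? 217.35.189.6  path d0:H0→d1:-→d2:-→d3:-→d4:-→d5:-→d6:-→d7:-→d8:-→d9:-→d10:-→d11:-→d12:H0→d13:-→d14:-→d15:-→d16:-→d17:-→d18:-→d19:-→d20:-→d21:-→d22:-→d23:-→d24:-→d25:H1→d26:-→d27:-→d28:-→d29:-  best=H1
  add 0.0.0.0/0 -> H1 at depth 0
  ? 217.32.0.2  path d0:H1→d1:-→d2:-→d3:-→d4:-→d5:-→d6:-→d7:-→d8:-→d9:-→d10:-→d11:-→d12:H0→d13:-→d14:-  best=H0
  add 160.0.0.0/3 -> H1 at depth 3
  ? 217.35.189.22  path d0:H1→d1:-→d2:-→d3:-→d4:-→d5:-→d6:-→d7:-→d8:-→d9:-→d10:-→d11:-→d12:H0→d13:-→d14:-→d15:-→d16:-→d17:-→d18:-→d19:-→d20:-→d21:-→d22:-→d23:-→d24:-→d25:H1→d26:-→d27:-  best=H1

== LOOKUPS ==
["H1","H0","no-route","H1","H1","H0","H1","H1","H0","H0","H1","H0","H1"]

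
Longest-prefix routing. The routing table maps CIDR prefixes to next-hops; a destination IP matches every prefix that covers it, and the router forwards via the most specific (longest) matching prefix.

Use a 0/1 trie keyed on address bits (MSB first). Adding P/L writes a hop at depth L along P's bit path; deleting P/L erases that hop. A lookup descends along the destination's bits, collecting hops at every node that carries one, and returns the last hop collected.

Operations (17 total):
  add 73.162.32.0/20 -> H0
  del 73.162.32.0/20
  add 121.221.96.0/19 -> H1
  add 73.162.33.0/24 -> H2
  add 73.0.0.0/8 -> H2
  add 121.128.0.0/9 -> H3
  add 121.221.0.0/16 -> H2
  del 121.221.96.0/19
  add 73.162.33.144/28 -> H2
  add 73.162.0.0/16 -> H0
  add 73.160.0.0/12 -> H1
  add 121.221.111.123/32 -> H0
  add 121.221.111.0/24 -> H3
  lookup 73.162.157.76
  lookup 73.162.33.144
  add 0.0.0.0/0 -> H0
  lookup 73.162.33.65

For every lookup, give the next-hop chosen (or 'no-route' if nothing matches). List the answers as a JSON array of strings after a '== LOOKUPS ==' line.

Apply in order:
  + 73.162.32.0/20 (H0) depth=20
  - 73.162.32.0/20 clear@20
  + 121.221.96.0/19 (H1) depth=19
  + 73.162.33.0/24 (H2) depth=24
  + 73.0.0.0/8 (H2) depth=8
  + 121.128.0.0/9 (H3) depth=9
  + 121.221.0.0/16 (H2) depth=16
  - 121.221.96.0/19 clear@19
  + 73.162.33.144/28 (H2) depth=28
  + 73.162.0.0/16 (H0) depth=16
  + 73.160.0.0/12 (H1) depth=12
  + 121.221.111.123/32 (H0) depth=32
  + 121.221.111.0/24 (H3) depth=24
  lookup 73.162.157.76: bits 0100100110100010 walk d0:-→d1:-→d2:-→d3:-→d4:-→d5:-→d6:-→d7:-→d8:H2→d9:-→d10:-→d11:-→d12:H1→d13:-→d14:-→d15:-→d16:H0 -> H0
  lookup 73.162.33.144: bits 0100100110100010001000011001 walk d0:-→d1:-→d2:-→d3:-→d4:-→d5:-→d6:-→d7:-→d8:H2→d9:-→d10:-→d11:-→d12:H1→d13:-→d14:-→d15:-→d16:H0→d17:-→d18:-→d19:-→d20:-→d21:-→d22:-→d23:-→d24:H2→d25:-→d26:-→d27:-→d28:H2 -> H2
  + 0.0.0.0/0 (H0) depth=0
  lookup 73.162.33.65: bits 010010011010001000100001 walk d0:H0→d1:-→d2:-→d3:-→d4:-→d5:-→d6:-→d7:-→d8:H2→d9:-→d10:-→d11:-→d12:H1→d13:-→d14:-→d15:-→d16:H0→d17:-→d18:-→d19:-→d20:-→d21:-→d22:-→d23:-→d24:H2 -> H2

== LOOKUPS ==
["H0","H2","H2"]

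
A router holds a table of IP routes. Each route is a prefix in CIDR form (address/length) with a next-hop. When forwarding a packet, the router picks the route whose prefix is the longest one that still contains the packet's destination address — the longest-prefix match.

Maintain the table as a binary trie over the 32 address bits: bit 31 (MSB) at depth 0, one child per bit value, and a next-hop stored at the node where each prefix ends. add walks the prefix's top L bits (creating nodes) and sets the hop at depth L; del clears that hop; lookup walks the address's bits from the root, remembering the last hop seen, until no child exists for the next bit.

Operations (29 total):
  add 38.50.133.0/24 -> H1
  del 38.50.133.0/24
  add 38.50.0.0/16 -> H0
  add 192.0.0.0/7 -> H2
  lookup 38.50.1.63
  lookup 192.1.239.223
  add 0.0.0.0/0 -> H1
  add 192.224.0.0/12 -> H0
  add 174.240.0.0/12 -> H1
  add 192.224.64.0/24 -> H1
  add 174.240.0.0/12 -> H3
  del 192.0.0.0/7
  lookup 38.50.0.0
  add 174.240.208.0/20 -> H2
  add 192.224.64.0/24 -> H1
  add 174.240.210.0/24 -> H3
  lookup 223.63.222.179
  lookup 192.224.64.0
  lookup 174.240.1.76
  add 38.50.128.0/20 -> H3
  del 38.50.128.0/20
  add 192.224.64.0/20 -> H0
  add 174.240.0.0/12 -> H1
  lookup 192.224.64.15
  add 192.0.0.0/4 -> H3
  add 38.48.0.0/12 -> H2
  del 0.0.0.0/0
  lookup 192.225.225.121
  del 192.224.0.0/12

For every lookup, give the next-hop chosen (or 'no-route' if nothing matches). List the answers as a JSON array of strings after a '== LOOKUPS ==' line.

Apply in order:
  add 38.50.133.0/24 -> H1 at depth 24
  - 38.50.133.0/24 clear@24
  add 38.50.0.0/16 -> H0 at depth 16
  add 192.0.0.0/7 -> H2 at depth 7
  lookup 38.50.1.63: bits 0010011000110010 walk d0:-→d1:-→d2:-→d3:-→d4:-→d5:-→d6:-→d7:-→d8:-→d9:-→d10:-→d11:-→d12:-→d13:-→d14:-→d15:-→d16:H0 -> H0
  lookup 192.1.239.223: bits 1100000 walk d0:-→d1:-→d2:-→d3:-→d4:-→d5:-→d6:-→d7:H2 -> H2
  add 0.0.0.0/0 -> H1 at depth 0
  add 192.224.0.0/12 -> H0 at depth 12
  add 174.240.0.0/12 -> H1 at depth 12
  add 192.224.64.0/24 -> H1 at depth 24
  add 174.240.0.0/12 -> H3 at depth 12
  - 192.0.0.0/7 clear@7
  lookup 38.50.0.0: bits 0010011000110010 walk d0:H1→d1:-→d2:-→d3:-→d4:-→d5:-→d6:-→d7:-→d8:-→d9:-→d10:-→d11:-→d12:-→d13:-→d14:-→d15:-→d16:H0 -> H0
  add 174.240.208.0/20 -> H2 at depth 20
  add 192.224.64.0/24 -> H1 at depth 24
  add 174.240.210.0/24 -> H3 at depth 24
  lookup 223.63.222.179: bits 110 walk d0:H1→d1:-→d2:-→d3:- -> H1
  lookup 192.224.64.0: bits 110000001110000001000000 walk d0:H1→d1:-→d2:-→d3:-→d4:-→d5:-→d6:-→d7:-→d8:-→d9:-→d10:-→d11:-→d12:H0→d13:-→d14:-→d15:-→d16:-→d17:-→d18:-→d19:-→d20:-→d21:-→d22:-→d23:-→d24:H1 -> H1
  lookup 174.240.1.76: bits 1010111011110000 walk d0:H1→d1:-→d2:-→d3:-→d4:-→d5:-→d6:-→d7:-→d8:-→d9:-→d10:-→d11:-→d12:H3→d13:-→d14:-→d15:-→d16:- -> H3
  add 38.50.128.0/20 -> H3 at depth 20
  - 38.50.128.0/20 clear@20
  add 192.224.64.0/20 -> H0 at depth 20
  add 174.240.0.0/12 -> H1 at depth 12
  lookup 192.224.64.15: bits 110000001110000001000000 walk d0:H1→d1:-→d2:-→d3:-→d4:-→d5:-→d6:-→d7:-→d8:-→d9:-→d10:-→d11:-→d12:H0→d13:-→d14:-→d15:-→d16:-→d17:-→d18:-→d19:-→d20:H0→d21:-→d22:-→d23:-→d24:H1 -> H1
  add 192.0.0.0/4 -> H3 at depth 4
  add 38.48.0.0/12 -> H2 at depth 12
  - 0.0.0.0/0 clear@0
  lookup 192.225.225.121: bits 110000001110000 walk d0:-→d1:-→d2:-→d3:-→d4:H3→d5:-→d6:-→d7:-→d8:-→d9:-→d10:-→d11:-→d12:H0→d13:-→d14:-→d15:- -> H0
  - 192.224.0.0/12 clear@12

== LOOKUPS ==
["H0","H2","H0","H1","H1","H3","H1","H0"]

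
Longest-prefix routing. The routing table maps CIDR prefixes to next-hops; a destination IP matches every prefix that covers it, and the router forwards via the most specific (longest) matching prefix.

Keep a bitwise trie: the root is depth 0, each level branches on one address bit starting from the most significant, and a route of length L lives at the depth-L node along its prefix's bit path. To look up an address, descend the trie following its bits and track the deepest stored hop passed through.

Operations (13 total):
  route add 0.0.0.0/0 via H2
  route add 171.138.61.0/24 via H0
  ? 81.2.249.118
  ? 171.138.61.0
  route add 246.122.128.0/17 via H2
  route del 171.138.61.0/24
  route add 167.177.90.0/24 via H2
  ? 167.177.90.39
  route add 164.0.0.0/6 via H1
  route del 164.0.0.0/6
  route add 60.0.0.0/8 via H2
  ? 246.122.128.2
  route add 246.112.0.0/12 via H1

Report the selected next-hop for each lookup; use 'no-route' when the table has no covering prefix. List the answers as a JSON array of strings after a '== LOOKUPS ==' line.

Process each operation:
  add 0.0.0.0/0 -> H2 at depth 0
  add 171.138.61.0/24 -> H0 at depth 24
  Q 81.2.249.118: descend ε ; hops seen [H2] ; pick H2
  Q 171.138.61.0: descend 101010111000101000111101 ; hops seen [H2,H0] ; pick H0
  add 246.122.128.0/17 -> H2 at depth 17
  - 171.138.61.0/24 clear@24
  add 167.177.90.0/24 -> H2 at depth 24
  Q 167.177.90.39: descend 101001111011000101011010 ; hops seen [H2,H2] ; pick H2
  add 164.0.0.0/6 -> H1 at depth 6
  - 164.0.0.0/6 clear@6
  add 60.0.0.0/8 -> H2 at depth 8
  Q 246.122.128.2: descend 11110110011110101 ; hops seen [H2,H2] ; pick H2
  add 246.112.0.0/12 -> H1 at depth 12

== LOOKUPS ==
["H2","H0","H2","H2"]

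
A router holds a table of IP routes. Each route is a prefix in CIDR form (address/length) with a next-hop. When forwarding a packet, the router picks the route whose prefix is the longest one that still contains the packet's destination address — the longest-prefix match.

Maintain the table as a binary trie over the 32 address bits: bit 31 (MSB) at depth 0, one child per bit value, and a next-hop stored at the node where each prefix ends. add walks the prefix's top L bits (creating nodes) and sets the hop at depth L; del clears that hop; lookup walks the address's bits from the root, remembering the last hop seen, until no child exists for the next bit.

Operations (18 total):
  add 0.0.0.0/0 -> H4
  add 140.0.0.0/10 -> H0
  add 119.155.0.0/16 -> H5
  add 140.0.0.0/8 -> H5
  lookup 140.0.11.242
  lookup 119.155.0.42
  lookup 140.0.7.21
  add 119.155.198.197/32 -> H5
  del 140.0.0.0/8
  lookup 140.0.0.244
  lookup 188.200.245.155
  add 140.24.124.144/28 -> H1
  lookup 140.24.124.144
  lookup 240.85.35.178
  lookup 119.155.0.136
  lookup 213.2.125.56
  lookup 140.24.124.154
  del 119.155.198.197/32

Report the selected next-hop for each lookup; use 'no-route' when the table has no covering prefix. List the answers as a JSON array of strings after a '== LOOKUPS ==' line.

Trace:
  + 0.0.0.0/0 (H4) depth=0
  + 140.0.0.0/10 (H0) depth=10
  + 119.155.0.0/16 (H5) depth=16
  + 140.0.0.0/8 (H5) depth=8
  lookup 140.0.11.242: bits 1000110000 walk d0:H4→d1:-→d2:-→d3:-→d4:-→d5:-→d6:-→d7:-→d8:H5→d9:-→d10:H0 -> H0
  lookup 119.155.0.42: bits 0111011110011011 walk d0:H4→d1:-→d2:-→d3:-→d4:-→d5:-→d6:-→d7:-→d8:-→d9:-→d10:-→d11:-→d12:-→d13:-→d14:-→d15:-→d16:H5 -> H5
  lookup 140.0.7.21: bits 1000110000 walk d0:H4→d1:-→d2:-→d3:-→d4:-→d5:-→d6:-→d7:-→d8:H5→d9:-→d10:H0 -> H0
  + 119.155.198.197/32 (H5) depth=32
  - 140.0.0.0/8 clear@8
  lookup 140.0.0.244: bits 1000110000 walk d0:H4→d1:-→d2:-→d3:-→d4:-→d5:-→d6:-→d7:-→d8:-→d9:-→d10:H0 -> H0
  lookup 188.200.245.155: bits 10 walk d0:H4→d1:-→d2:- -> H4
  + 140.24.124.144/28 (H1) depth=28
  lookup 140.24.124.144: bits 1000110000011000011111001001 walk d0:H4→d1:-→d2:-→d3:-→d4:-→d5:-→d6:-→d7:-→d8:-→d9:-→d10:H0→d11:-→d12:-→d13:-→d14:-→d15:-→d16:-→d17:-→d18:-→d19:-→d20:-→d21:-→d22:-→d23:-→d24:-→d25:-→d26:-→d27:-→d28:H1 -> H1
  lookup 240.85.35.178: bits 1 walk d0:H4→d1:- -> H4
  lookup 119.155.0.136: bits 0111011110011011 walk d0:H4→d1:-→d2:-→d3:-→d4:-→d5:-→d6:-→d7:-→d8:-→d9:-→d10:-→d11:-→d12:-→d13:-→d14:-→d15:-→d16:H5 -> H5
  lookup 213.2.125.56: bits 1 walk d0:H4→d1:- -> H4
  lookup 140.24.124.154: bits 1000110000011000011111001001 walk d0:H4→d1:-→d2:-→d3:-→d4:-→d5:-→d6:-→d7:-→d8:-→d9:-→d10:H0→d11:-→d12:-→d13:-→d14:-→d15:-→d16:-→d17:-→d18:-→d19:-→d20:-→d21:-→d22:-→d23:-→d24:-→d25:-→d26:-→d27:-→d28:H1 -> H1
  - 119.155.198.197/32 clear@32

== LOOKUPS ==
["H0","H5","H0","H0","H4","H1","H4","H5","H4","H1"]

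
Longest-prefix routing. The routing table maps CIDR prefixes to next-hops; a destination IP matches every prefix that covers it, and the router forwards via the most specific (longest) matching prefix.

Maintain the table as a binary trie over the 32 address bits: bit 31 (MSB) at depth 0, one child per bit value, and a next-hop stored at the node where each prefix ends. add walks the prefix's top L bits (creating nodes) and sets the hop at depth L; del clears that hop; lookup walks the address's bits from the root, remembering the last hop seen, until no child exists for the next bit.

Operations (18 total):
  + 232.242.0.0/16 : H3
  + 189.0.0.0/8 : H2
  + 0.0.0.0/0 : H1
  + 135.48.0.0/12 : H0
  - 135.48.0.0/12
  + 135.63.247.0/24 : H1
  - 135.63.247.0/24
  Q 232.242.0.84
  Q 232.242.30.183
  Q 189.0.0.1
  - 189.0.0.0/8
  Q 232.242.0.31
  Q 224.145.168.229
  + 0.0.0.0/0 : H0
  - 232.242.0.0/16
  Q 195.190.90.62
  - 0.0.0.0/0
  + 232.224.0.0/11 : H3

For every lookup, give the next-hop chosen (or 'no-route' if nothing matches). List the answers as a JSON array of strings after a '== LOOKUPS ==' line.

Process each operation:
  + 232.242.0.0/16 (H3) depth=16
  + 189.0.0.0/8 (H2) depth=8
  + 0.0.0.0/0 (H1) depth=0
  + 135.48.0.0/12 (H0) depth=12
  del 135.48.0.0/12 (clear depth 12)
  + 135.63.247.0/24 (H1) depth=24
  del 135.63.247.0/24 (clear depth 24)
  Q 232.242.0.84: descend 1110100011110010 ; hops seen [H1,H3] ; pick H3
  Q 232.242.30.183: descend 1110100011110010 ; hops seen [H1,H3] ; pick H3
  Q 189.0.0.1: descend 10111101 ; hops seen [H1,H2] ; pick H2
  del 189.0.0.0/8 (clear depth 8)
  Q 232.242.0.31: descend 1110100011110010 ; hops seen [H1,H3] ; pick H3
  Q 224.145.168.229: descend 1110 ; hops seen [H1] ; pick H1
  + 0.0.0.0/0 (H0) depth=0
  del 232.242.0.0/16 (clear depth 16)
  Q 195.190.90.62: descend 11 ; hops seen [H0] ; pick H0
  del 0.0.0.0/0 (clear depth 0)
  + 232.224.0.0/11 (H3) depth=11

== LOOKUPS ==
["H3","H3","H2","H3","H1","H0"]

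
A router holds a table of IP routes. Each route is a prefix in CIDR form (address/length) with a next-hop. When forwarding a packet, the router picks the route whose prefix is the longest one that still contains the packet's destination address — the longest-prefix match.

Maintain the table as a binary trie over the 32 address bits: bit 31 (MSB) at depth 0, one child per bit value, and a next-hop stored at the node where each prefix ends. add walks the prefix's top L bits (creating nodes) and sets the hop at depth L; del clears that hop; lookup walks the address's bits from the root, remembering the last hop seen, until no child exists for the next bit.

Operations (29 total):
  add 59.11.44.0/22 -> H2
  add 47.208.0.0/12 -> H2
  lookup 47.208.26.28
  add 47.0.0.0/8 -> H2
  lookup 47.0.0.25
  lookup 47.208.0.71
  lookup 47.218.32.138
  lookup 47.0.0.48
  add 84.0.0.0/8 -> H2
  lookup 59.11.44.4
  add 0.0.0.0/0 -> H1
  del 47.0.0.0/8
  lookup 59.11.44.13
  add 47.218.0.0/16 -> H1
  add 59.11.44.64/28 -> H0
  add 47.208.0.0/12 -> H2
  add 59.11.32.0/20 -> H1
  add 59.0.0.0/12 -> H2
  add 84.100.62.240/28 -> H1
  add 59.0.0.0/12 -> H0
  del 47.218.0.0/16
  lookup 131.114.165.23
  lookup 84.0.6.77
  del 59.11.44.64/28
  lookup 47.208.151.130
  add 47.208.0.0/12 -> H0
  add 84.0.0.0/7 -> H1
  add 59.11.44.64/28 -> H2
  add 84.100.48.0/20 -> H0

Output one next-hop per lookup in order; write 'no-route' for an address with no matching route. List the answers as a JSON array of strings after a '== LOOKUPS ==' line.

Process each operation:
  add 59.11.44.0/22 -> H2 at depth 22
  add 47.208.0.0/12 -> H2 at depth 12
  Q 47.208.26.28: descend 001011111101 ; hops seen [H2] ; pick H2
  add 47.0.0.0/8 -> H2 at depth 8
  Q 47.0.0.25: descend 00101111 ; hops seen [H2] ; pick H2
  Q 47.208.0.71: descend 001011111101 ; hops seen [H2,H2] ; pick H2
  Q 47.218.32.138: descend 001011111101 ; hops seen [H2,H2] ; pick H2
  Q 47.0.0.48: descend 00101111 ; hops seen [H2] ; pick H2
  add 84.0.0.0/8 -> H2 at depth 8
  Q 59.11.44.4: descend 0011101100001011001011 ; hops seen [H2] ; pick H2
  add 0.0.0.0/0 -> H1 at depth 0
  - 47.0.0.0/8 clear@8
  Q 59.11.44.13: descend 0011101100001011001011 ; hops seen [H1,H2] ; pick H2
  add 47.218.0.0/16 -> H1 at depth 16
  add 59.11.44.64/28 -> H0 at depth 28
  add 47.208.0.0/12 -> H2 at depth 12
  add 59.11.32.0/20 -> H1 at depth 20
  add 59.0.0.0/12 -> H2 at depth 12
  add 84.100.62.240/28 -> H1 at depth 28
  add 59.0.0.0/12 -> H0 at depth 12
  - 47.218.0.0/16 clear@16
  Q 131.114.165.23: descend ε ; hops seen [H1] ; pick H1
  Q 84.0.6.77: descend 010101000 ; hops seen [H1,H2] ; pick H2
  - 59.11.44.64/28 clear@28
  Q 47.208.151.130: descend 001011111101 ; hops seen [H1,H2] ; pick H2
  add 47.208.0.0/12 -> H0 at depth 12
  add 84.0.0.0/7 -> H1 at depth 7
  add 59.11.44.64/28 -> H2 at depth 28
  add 84.100.48.0/20 -> H0 at depth 20

== LOOKUPS ==
["H2","H2","H2","H2","H2","H2","H2","H1","H2","H2"]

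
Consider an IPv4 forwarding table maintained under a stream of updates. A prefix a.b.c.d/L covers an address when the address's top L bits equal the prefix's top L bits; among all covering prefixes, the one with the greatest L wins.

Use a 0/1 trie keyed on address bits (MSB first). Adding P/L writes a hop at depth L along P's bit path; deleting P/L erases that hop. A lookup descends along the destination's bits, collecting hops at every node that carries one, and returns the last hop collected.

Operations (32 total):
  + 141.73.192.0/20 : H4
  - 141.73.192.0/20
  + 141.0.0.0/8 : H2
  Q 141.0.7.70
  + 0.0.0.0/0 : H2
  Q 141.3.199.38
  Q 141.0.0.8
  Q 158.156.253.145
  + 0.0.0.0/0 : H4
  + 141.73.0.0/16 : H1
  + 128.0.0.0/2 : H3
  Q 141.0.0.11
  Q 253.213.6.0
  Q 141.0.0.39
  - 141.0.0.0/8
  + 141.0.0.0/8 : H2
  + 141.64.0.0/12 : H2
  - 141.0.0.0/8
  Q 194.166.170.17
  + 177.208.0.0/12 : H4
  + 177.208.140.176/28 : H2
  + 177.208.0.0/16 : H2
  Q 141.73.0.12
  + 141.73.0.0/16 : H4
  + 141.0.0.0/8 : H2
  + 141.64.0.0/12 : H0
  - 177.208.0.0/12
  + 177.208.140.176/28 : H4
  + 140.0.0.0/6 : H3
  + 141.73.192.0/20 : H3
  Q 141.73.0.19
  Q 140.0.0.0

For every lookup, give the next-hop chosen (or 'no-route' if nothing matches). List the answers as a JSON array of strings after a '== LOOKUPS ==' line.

Trace:
  + 141.73.192.0/20 (H4) depth=20
  del 141.73.192.0/20 (clear depth 20)
  + 141.0.0.0/8 (H2) depth=8
  Q 141.0.7.70: descend 100011010 ; hops seen [H2] ; pick H2
  + 0.0.0.0/0 (H2) depth=0
  Q 141.3.199.38: descend 100011010 ; hops seen [H2,H2] ; pick H2
  Q 141.0.0.8: descend 100011010 ; hops seen [H2,H2] ; pick H2
  Q 158.156.253.145: descend 100 ; hops seen [H2] ; pick H2
  + 0.0.0.0/0 (H4) depth=0
  + 141.73.0.0/16 (H1) depth=16
  + 128.0.0.0/2 (H3) depth=2
  Q 141.0.0.11: descend 100011010 ; hops seen [H4,H3,H2] ; pick H2
  Q 253.213.6.0: descend 1 ; hops seen [H4] ; pick H4
  Q 141.0.0.39: descend 100011010 ; hops seen [H4,H3,H2] ; pick H2
  del 141.0.0.0/8 (clear depth 8)
  + 141.0.0.0/8 (H2) depth=8
  + 141.64.0.0/12 (H2) depth=12
  del 141.0.0.0/8 (clear depth 8)
  Q 194.166.170.17: descend 1 ; hops seen [H4] ; pick H4
  + 177.208.0.0/12 (H4) depth=12
  + 177.208.140.176/28 (H2) depth=28
  + 177.208.0.0/16 (H2) depth=16
  Q 141.73.0.12: descend 1000110101001001 ; hops seen [H4,H3,H2,H1] ; pick H1
  + 141.73.0.0/16 (H4) depth=16
  + 141.0.0.0/8 (H2) depth=8
  + 141.64.0.0/12 (H0) depth=12
  del 177.208.0.0/12 (clear depth 12)
  + 177.208.140.176/28 (H4) depth=28
  + 140.0.0.0/6 (H3) depth=6
  + 141.73.192.0/20 (H3) depth=20
  Q 141.73.0.19: descend 1000110101001001 ; hops seen [H4,H3,H3,H2,H0,H4] ; pick H4
  Q 140.0.0.0: descend 1000110 ; hops seen [H4,H3,H3] ; pick H3

== LOOKUPS ==
["H2","H2","H2","H2","H2","H4","H2","H4","H1","H4","H3"]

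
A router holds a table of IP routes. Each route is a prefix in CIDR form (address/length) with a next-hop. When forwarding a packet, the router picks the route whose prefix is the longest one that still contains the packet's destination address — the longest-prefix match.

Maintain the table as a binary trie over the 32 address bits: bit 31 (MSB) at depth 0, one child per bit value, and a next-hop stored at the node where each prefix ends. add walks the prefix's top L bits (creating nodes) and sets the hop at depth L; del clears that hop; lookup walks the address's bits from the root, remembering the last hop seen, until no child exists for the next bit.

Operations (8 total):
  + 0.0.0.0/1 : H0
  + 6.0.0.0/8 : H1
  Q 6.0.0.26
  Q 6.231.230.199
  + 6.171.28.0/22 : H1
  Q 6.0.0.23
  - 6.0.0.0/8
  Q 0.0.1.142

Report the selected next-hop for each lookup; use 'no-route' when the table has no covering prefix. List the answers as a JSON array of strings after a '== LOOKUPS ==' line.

Apply in order:
  + 0.0.0.0/1 (H0) depth=1
  + 6.0.0.0/8 (H1) depth=8
  Q 6.0.0.26: descend 00000110 ; hops seen [H0,H1] ; pick H1
  Q 6.231.230.199: descend 00000110 ; hops seen [H0,H1] ; pick H1
  + 6.171.28.0/22 (H1) depth=22
  Q 6.0.0.23: descend 00000110 ; hops seen [H0,H1] ; pick H1
  del 6.0.0.0/8 (clear depth 8)
  Q 0.0.1.142: descend 00000 ; hops seen [H0] ; pick H0

== LOOKUPS ==
["H1","H1","H1","H0"]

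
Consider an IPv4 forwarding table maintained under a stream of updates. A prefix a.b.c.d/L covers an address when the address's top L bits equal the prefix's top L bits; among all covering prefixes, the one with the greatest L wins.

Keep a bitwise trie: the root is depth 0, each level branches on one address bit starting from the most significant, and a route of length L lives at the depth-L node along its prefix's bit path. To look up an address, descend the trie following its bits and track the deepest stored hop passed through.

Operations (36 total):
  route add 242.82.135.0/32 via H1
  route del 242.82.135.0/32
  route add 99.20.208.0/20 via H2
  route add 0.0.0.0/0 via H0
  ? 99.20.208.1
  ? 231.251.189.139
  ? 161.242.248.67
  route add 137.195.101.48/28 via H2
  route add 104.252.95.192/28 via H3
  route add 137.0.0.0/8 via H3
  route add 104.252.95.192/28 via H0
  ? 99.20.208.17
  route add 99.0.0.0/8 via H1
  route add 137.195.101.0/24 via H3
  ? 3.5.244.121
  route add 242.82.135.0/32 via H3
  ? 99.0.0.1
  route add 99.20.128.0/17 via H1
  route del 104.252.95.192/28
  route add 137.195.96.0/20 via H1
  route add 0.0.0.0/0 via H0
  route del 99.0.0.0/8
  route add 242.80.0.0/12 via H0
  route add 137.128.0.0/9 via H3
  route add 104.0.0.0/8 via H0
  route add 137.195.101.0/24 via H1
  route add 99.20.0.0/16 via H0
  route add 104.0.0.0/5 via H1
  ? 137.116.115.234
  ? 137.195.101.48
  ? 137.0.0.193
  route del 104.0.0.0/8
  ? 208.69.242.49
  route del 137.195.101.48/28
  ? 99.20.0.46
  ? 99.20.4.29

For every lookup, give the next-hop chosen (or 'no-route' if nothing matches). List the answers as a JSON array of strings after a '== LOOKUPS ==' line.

Trace:
  add 242.82.135.0/32 -> H1 at depth 32
  - 242.82.135.0/32 clear@32
  add 99.20.208.0/20 -> H2 at depth 20
  add 0.0.0.0/0 -> H0 at depth 0
  Q 99.20.208.1: descend 01100011000101001101 ; hops seen [H0,H2] ; pick H2
  Q 231.251.189.139: descend 111 ; hops seen [H0] ; pick H0
  Q 161.242.248.67: descend 1 ; hops seen [H0] ; pick H0
  add 137.195.101.48/28 -> H2 at depth 28
  add 104.252.95.192/28 -> H3 at depth 28
  add 137.0.0.0/8 -> H3 at depth 8
  add 104.252.95.192/28 -> H0 at depth 28
  Q 99.20.208.17: descend 01100011000101001101 ; hops seen [H0,H2] ; pick H2
  add 99.0.0.0/8 -> H1 at depth 8
  add 137.195.101.0/24 -> H3 at depth 24
  Q 3.5.244.121: descend 0 ; hops seen [H0] ; pick H0
  add 242.82.135.0/32 -> H3 at depth 32
  Q 99.0.0.1: descend 01100011000 ; hops seen [H0,H1] ; pick H1
  add 99.20.128.0/17 -> H1 at depth 17
  - 104.252.95.192/28 clear@28
  add 137.195.96.0/20 -> H1 at depth 20
  add 0.0.0.0/0 -> H0 at depth 0
  - 99.0.0.0/8 clear@8
  add 242.80.0.0/12 -> H0 at depth 12
  add 137.128.0.0/9 -> H3 at depth 9
  add 104.0.0.0/8 -> H0 at depth 8
  add 137.195.101.0/24 -> H1 at depth 24
  add 99.20.0.0/16 -> H0 at depth 16
  add 104.0.0.0/5 -> H1 at depth 5
  Q 137.116.115.234: descend 10001001 ; hops seen [H0,H3] ; pick H3
  Q 137.195.101.48: descend 1000100111000011011001010011 ; hops seen [H0,H3,H3,H1,H1,H2] ; pick H2
  Q 137.0.0.193: descend 10001001 ; hops seen [H0,H3] ; pick H3
  - 104.0.0.0/8 clear@8
  Q 208.69.242.49: descend 11 ; hops seen [H0] ; pick H0
  - 137.195.101.48/28 clear@28
  Q 99.20.0.46: descend 0110001100010100 ; hops seen [H0,H0] ; pick H0
  Q 99.20.4.29: descend 0110001100010100 ; hops seen [H0,H0] ; pick H0

== LOOKUPS ==
["H2","H0","H0","H2","H0","H1","H3","H2","H3","H0","H0","H0"]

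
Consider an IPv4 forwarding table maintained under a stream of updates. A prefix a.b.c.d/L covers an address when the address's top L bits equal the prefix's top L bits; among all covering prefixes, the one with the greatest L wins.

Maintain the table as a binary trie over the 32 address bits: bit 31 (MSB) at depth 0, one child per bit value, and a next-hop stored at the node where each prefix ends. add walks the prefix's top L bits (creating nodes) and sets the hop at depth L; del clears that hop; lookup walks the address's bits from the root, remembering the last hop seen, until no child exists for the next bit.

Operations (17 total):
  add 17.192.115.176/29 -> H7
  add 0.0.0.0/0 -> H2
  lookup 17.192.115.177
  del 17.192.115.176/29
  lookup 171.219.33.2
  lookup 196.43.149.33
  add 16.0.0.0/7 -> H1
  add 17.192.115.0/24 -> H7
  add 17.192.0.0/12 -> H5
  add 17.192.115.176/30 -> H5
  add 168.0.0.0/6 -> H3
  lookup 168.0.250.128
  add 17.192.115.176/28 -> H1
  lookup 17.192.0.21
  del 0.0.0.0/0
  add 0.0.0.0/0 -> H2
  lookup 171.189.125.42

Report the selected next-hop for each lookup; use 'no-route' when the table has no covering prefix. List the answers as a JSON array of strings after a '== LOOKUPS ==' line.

Process each operation:
  add 17.192.115.176/29 -> H7 at depth 29
  add 0.0.0.0/0 -> H2 at depth 0
  ? 17.192.115.177  path d0:H2→d1:-→d2:-→d3:-→d4:-→d5:-→d6:-→d7:-→d8:-→d9:-→d10:-→d11:-→d12:-→d13:-→d14:-→d15:-→d16:-→d17:-→d18:-→d19:-→d20:-→d21:-→d22:-→d23:-→d24:-→d25:-→d26:-→d27:-→d28:-→d29:H7  best=H7
  del 17.192.115.176/29 (clear depth 29)
  ? 171.219.33.2  path d0:H2  best=H2
  ? 196.43.149.33  path d0:H2  best=H2
  add 16.0.0.0/7 -> H1 at depth 7
  add 17.192.115.0/24 -> H7 at depth 24
  add 17.192.0.0/12 -> H5 at depth 12
  add 17.192.115.176/30 -> H5 at depth 30
  add 168.0.0.0/6 -> H3 at depth 6
  ? 168.0.250.128  path d0:H2→d1:-→d2:-→d3:-→d4:-→d5:-→d6:H3  best=H3
  add 17.192.115.176/28 -> H1 at depth 28
  ? 17.192.0.21  path d0:H2→d1:-→d2:-→d3:-→d4:-→d5:-→d6:-→d7:H1→d8:-→d9:-→d10:-→d11:-→d12:H5→d13:-→d14:-→d15:-→d16:-→d17:-  best=H5
  del 0.0.0.0/0 (clear depth 0)
  add 0.0.0.0/0 -> H2 at depth 0
  ? 171.189.125.42  path d0:H2→d1:-→d2:-→d3:-→d4:-→d5:-→d6:H3  best=H3

== LOOKUPS ==
["H7","H2","H2","H3","H5","H3"]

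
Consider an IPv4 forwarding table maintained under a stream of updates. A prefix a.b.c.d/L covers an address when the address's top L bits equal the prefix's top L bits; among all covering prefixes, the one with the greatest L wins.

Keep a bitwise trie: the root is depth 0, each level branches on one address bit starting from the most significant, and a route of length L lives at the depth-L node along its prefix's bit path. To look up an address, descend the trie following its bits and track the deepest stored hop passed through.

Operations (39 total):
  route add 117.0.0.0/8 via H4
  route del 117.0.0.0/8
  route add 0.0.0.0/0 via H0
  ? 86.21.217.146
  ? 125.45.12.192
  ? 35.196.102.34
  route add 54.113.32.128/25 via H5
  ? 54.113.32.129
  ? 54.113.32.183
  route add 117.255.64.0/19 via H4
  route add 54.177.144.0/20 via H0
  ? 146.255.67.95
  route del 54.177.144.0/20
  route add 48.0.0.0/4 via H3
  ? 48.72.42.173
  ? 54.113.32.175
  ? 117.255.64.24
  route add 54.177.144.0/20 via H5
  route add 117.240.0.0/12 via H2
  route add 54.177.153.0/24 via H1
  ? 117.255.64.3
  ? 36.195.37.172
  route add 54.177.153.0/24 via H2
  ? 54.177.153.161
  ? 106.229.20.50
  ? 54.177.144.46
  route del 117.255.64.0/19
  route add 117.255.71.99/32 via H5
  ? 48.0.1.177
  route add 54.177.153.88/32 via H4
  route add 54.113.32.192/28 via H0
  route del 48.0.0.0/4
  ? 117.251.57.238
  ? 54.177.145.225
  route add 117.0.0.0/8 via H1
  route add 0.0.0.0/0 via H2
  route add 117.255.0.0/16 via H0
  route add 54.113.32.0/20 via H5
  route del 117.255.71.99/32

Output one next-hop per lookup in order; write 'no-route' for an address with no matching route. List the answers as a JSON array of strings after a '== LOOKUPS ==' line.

Process each operation:
  + 117.0.0.0/8 (H4) depth=8
  - 117.0.0.0/8 clear@8
  + 0.0.0.0/0 (H0) depth=0
  Q 86.21.217.146: descend 01 ; hops seen [H0] ; pick H0
  Q 125.45.12.192: descend 0111 ; hops seen [H0] ; pick H0
  Q 35.196.102.34: descend 0 ; hops seen [H0] ; pick H0
  + 54.113.32.128/25 (H5) depth=25
  Q 54.113.32.129: descend 0011011001110001001000001 ; hops seen [H0,H5] ; pick H5
  Q 54.113.32.183: descend 0011011001110001001000001 ; hops seen [H0,H5] ; pick H5
  + 117.255.64.0/19 (H4) depth=19
  + 54.177.144.0/20 (H0) depth=20
  Q 146.255.67.95: descend ε ; hops seen [H0] ; pick H0
  - 54.177.144.0/20 clear@20
  + 48.0.0.0/4 (H3) depth=4
  Q 48.72.42.173: descend 00110 ; hops seen [H0,H3] ; pick H3
  Q 54.113.32.175: descend 0011011001110001001000001 ; hops seen [H0,H3,H5] ; pick H5
  Q 117.255.64.24: descend 0111010111111111010 ; hops seen [H0,H4] ; pick H4
  + 54.177.144.0/20 (H5) depth=20
  + 117.240.0.0/12 (H2) depth=12
  + 54.177.153.0/24 (H1) depth=24
  Q 117.255.64.3: descend 0111010111111111010 ; hops seen [H0,H2,H4] ; pick H4
  Q 36.195.37.172: descend 001 ; hops seen [H0] ; pick H0
  + 54.177.153.0/24 (H2) depth=24
  Q 54.177.153.161: descend 001101101011000110011001 ; hops seen [H0,H3,H5,H2] ; pick H2
  Q 106.229.20.50: descend 011 ; hops seen [H0] ; pick H0
  Q 54.177.144.46: descend 00110110101100011001 ; hops seen [H0,H3,H5] ; pick H5
  - 117.255.64.0/19 clear@19
  + 117.255.71.99/32 (H5) depth=32
  Q 48.0.1.177: descend 00110 ; hops seen [H0,H3] ; pick H3
  + 54.177.153.88/32 (H4) depth=32
  + 54.113.32.192/28 (H0) depth=28
  - 48.0.0.0/4 clear@4
  Q 117.251.57.238: descend 0111010111111 ; hops seen [H0,H2] ; pick H2
  Q 54.177.145.225: descend 00110110101100011001 ; hops seen [H0,H5] ; pick H5
  + 117.0.0.0/8 (H1) depth=8
  + 0.0.0.0/0 (H2) depth=0
  + 117.255.0.0/16 (H0) depth=16
  + 54.113.32.0/20 (H5) depth=20
  - 117.255.71.99/32 clear@32

== LOOKUPS ==
["H0","H0","H0","H5","H5","H0","H3","H5","H4","H4","H0","H2","H0","H5","H3","H2","H5"]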